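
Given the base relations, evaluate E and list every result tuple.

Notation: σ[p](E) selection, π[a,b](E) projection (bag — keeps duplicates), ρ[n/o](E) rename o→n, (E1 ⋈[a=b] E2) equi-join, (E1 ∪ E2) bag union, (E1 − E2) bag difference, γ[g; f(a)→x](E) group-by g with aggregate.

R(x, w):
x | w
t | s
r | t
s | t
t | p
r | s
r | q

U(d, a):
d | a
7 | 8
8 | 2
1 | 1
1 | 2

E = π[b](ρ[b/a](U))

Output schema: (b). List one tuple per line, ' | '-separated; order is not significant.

Row counts bottom-up:
  U → 4
  ρ[b/a](U) → 4
  π[b](ρ[b/a](U)) → 4

== RESULT ==
b
1
2
2
8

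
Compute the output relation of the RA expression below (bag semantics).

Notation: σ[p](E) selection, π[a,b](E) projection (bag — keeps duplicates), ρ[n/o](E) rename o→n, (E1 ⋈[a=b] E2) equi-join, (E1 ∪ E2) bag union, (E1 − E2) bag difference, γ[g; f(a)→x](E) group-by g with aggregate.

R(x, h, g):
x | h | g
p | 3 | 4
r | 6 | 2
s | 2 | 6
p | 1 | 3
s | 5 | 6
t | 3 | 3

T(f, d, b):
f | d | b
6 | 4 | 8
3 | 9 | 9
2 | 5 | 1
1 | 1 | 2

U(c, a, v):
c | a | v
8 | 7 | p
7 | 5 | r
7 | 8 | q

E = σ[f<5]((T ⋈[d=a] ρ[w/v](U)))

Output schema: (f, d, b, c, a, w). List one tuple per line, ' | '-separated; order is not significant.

Row counts bottom-up:
  T → 4
  U → 3
  ρ[w/v](U) → 3
  (T ⋈[d=a] ρ[w/v](U)) → 1
  σ[f<5]((T ⋈[d=a] ρ[w/v](U))) → 1

== RESULT ==
f | d | b | c | a | w
2 | 5 | 1 | 7 | 5 | r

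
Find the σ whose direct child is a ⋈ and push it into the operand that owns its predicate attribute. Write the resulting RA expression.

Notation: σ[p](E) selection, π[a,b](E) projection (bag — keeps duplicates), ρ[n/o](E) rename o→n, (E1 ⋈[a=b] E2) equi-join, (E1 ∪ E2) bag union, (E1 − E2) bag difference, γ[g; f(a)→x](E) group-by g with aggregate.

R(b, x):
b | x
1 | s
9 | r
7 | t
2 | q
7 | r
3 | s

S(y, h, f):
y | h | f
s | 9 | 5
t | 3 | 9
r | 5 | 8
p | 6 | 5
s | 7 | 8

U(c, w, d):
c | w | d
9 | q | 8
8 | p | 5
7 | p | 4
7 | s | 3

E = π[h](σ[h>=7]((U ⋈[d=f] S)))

σ filters on h, owned by the right side.
E' = π[h]((U ⋈[d=f] σ[h>=7](S)))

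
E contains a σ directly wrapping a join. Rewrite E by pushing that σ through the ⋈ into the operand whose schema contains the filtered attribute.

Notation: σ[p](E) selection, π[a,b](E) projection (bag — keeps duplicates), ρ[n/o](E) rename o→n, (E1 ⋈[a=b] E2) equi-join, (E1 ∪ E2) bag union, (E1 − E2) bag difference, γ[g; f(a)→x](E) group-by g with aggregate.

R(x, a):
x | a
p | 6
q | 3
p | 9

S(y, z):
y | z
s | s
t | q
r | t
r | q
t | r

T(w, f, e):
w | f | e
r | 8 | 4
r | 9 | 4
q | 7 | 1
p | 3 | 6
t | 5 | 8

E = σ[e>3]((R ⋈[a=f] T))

σ filters on e, owned by the right side.
E' = (R ⋈[a=f] σ[e>3](T))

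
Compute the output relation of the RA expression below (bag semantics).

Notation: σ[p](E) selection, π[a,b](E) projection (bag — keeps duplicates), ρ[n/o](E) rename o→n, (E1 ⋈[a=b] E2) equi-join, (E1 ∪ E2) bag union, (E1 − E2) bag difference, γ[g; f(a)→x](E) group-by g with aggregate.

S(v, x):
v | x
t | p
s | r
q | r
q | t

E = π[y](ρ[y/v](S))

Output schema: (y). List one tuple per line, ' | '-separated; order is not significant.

Per-node cardinality:
  S → 4
  ρ[y/v](S) → 4
  π[y](ρ[y/v](S)) → 4

== RESULT ==
y
q
q
s
t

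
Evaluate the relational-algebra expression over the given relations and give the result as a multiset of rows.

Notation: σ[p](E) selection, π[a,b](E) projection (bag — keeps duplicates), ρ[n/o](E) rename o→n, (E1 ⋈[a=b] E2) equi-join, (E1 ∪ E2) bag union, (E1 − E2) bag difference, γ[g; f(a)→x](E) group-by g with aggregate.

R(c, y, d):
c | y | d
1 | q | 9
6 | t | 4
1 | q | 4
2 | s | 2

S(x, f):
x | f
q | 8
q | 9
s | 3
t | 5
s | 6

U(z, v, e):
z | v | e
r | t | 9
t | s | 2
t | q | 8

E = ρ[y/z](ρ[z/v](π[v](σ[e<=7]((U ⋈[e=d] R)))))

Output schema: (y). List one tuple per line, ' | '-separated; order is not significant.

Subexpression sizes:
  U → 3
  R → 4
  (U ⋈[e=d] R) → 2
  σ[e<=7]((U ⋈[e=d] R)) → 1
  π[v](σ[e<=7]((U ⋈[e=d] R))) → 1
  ρ[z/v](π[v](σ[e<=7]((U ⋈[e=d] R)))) → 1
  ρ[y/z](ρ[z/v](π[v](σ[e<=7]((U ⋈[e=d] R))))) → 1

== RESULT ==
y
s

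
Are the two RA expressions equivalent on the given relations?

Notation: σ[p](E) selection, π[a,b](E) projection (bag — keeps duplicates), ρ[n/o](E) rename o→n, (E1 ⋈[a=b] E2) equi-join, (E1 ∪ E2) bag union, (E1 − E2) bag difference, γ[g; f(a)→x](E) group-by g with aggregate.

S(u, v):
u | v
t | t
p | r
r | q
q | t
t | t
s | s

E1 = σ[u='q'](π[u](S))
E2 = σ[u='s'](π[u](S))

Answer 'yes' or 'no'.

E1 subexpression sizes:
  S → 6
  π[u](S) → 6
  σ[u='q'](π[u](S)) → 1
E2 subexpression sizes:
  S → 6
  π[u](S) → 6
  σ[u='s'](π[u](S)) → 1

E1 result:
u
q
E2 result:
u
s
Witness: ('q',) appears 1× in E1 but 0× in E2.

no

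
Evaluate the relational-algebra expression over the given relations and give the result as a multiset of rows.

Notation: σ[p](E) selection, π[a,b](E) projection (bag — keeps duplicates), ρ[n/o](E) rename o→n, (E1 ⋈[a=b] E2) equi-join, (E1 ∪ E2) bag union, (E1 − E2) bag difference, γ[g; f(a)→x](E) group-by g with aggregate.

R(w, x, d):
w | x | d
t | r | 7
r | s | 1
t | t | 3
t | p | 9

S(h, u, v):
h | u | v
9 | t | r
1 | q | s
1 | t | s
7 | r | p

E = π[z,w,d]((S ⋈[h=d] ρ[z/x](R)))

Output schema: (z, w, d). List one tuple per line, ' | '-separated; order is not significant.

Per-node cardinality:
  S → 4
  R → 4
  ρ[z/x](R) → 4
  (S ⋈[h=d] ρ[z/x](R)) → 4
  π[z,w,d]((S ⋈[h=d] ρ[z/x](R))) → 4

== RESULT ==
z | w | d
p | t | 9
r | t | 7
s | r | 1
s | r | 1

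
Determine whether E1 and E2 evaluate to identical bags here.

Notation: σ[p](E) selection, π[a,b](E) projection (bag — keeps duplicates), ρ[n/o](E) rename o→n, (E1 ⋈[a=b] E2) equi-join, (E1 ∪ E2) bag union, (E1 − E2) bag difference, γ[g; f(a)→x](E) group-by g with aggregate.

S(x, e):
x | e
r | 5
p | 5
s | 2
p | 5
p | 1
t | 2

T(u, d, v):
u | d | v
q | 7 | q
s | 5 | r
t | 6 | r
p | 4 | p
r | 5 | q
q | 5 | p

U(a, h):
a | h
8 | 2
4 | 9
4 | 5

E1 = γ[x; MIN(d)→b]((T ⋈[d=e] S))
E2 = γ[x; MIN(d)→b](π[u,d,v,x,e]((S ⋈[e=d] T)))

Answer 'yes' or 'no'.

E1 subexpression sizes:
  T → 6
  S → 6
  (T ⋈[d=e] S) → 9
  γ[x; MIN(d)→b]((T ⋈[d=e] S)) → 2
E2 subexpression sizes:
  S → 6
  T → 6
  (S ⋈[e=d] T) → 9
  π[u,d,v,x,e]((S ⋈[e=d] T)) → 9
  γ[x; MIN(d)→b](π[u,d,v,x,e]((S ⋈[e=d] T))) → 2

E1 and E2 produce the same multiset:
x | b
p | 5
r | 5

yes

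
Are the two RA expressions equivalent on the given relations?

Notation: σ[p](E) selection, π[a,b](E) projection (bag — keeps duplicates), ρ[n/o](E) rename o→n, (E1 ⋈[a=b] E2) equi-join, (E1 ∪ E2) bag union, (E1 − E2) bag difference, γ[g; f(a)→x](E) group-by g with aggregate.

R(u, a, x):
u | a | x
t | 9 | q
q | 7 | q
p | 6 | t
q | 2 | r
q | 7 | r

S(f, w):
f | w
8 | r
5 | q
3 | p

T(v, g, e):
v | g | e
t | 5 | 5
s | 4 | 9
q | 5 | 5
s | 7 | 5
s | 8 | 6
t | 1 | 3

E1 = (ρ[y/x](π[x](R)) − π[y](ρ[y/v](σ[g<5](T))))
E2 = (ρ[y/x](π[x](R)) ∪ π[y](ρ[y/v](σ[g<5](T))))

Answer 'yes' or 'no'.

E1 row counts bottom-up:
  R → 5
  π[x](R) → 5
  ρ[y/x](π[x](R)) → 5
  T → 6
  σ[g<5](T) → 2
  ρ[y/v](σ[g<5](T)) → 2
  π[y](ρ[y/v](σ[g<5](T))) → 2
  (ρ[y/x](π[x](R)) − π[y](ρ[y/v](σ[g<5](T)))) → 4
E2 row counts bottom-up:
  R → 5
  π[x](R) → 5
  ρ[y/x](π[x](R)) → 5
  T → 6
  σ[g<5](T) → 2
  ρ[y/v](σ[g<5](T)) → 2
  π[y](ρ[y/v](σ[g<5](T))) → 2
  (ρ[y/x](π[x](R)) ∪ π[y](ρ[y/v](σ[g<5](T)))) → 7

E1 result:
y
q
q
r
r
E2 result:
y
q
q
r
r
s
t
t
Witness: ('t',) appears 0× in E1 but 2× in E2.

no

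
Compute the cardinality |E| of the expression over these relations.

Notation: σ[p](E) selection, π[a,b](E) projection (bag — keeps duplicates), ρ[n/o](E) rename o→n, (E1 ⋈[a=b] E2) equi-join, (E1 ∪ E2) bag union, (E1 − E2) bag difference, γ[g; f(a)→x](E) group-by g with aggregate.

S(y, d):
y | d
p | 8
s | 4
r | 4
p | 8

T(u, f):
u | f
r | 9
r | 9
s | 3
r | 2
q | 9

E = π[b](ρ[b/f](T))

Subexpression sizes:
  T → 5
  ρ[b/f](T) → 5
  π[b](ρ[b/f](T)) → 5

|E| = 5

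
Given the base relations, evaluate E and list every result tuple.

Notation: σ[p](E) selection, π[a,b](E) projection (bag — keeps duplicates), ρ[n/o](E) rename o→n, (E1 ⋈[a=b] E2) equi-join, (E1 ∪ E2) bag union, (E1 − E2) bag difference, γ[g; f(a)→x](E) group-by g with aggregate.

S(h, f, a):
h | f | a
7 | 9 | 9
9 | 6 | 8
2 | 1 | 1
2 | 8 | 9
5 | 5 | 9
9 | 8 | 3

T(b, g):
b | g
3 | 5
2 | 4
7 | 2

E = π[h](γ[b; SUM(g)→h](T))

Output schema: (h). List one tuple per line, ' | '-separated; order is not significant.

Per-node cardinality:
  T → 3
  γ[b; SUM(g)→h](T) → 3
  π[h](γ[b; SUM(g)→h](T)) → 3

== RESULT ==
h
2
4
5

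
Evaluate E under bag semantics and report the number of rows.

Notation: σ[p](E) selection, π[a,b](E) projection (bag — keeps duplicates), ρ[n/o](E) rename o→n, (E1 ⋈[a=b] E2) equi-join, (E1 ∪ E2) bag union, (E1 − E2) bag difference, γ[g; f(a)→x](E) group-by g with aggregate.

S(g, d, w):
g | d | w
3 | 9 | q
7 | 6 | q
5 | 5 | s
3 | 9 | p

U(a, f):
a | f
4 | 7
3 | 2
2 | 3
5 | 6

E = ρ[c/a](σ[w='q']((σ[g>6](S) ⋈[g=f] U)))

Row counts bottom-up:
  S → 4
  σ[g>6](S) → 1
  U → 4
  (σ[g>6](S) ⋈[g=f] U) → 1
  σ[w='q']((σ[g>6](S) ⋈[g=f] U)) → 1
  ρ[c/a](σ[w='q']((σ[g>6](S) ⋈[g=f] U))) → 1

|E| = 1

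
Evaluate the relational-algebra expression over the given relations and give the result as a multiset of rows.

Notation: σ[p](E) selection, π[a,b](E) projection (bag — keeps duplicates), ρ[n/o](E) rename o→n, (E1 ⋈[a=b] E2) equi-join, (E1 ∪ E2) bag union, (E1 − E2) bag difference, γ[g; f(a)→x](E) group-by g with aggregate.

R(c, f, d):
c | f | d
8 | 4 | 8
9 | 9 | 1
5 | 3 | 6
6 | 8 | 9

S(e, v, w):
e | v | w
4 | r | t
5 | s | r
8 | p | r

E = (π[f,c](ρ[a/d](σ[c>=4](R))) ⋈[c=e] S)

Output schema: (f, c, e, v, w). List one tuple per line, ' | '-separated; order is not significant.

Row counts bottom-up:
  R → 4
  σ[c>=4](R) → 4
  ρ[a/d](σ[c>=4](R)) → 4
  π[f,c](ρ[a/d](σ[c>=4](R))) → 4
  S → 3
  (π[f,c](ρ[a/d](σ[c>=4](R))) ⋈[c=e] S) → 2

== RESULT ==
f | c | e | v | w
3 | 5 | 5 | s | r
4 | 8 | 8 | p | r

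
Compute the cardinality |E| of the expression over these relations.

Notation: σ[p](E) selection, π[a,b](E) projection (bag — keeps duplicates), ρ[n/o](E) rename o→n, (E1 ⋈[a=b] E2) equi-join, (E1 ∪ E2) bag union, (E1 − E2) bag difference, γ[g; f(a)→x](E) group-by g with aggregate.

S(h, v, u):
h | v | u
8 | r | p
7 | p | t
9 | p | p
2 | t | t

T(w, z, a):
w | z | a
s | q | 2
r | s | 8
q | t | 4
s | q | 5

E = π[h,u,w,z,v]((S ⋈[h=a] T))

Stepwise |·|:
  S → 4
  T → 4
  (S ⋈[h=a] T) → 2
  π[h,u,w,z,v]((S ⋈[h=a] T)) → 2

|E| = 2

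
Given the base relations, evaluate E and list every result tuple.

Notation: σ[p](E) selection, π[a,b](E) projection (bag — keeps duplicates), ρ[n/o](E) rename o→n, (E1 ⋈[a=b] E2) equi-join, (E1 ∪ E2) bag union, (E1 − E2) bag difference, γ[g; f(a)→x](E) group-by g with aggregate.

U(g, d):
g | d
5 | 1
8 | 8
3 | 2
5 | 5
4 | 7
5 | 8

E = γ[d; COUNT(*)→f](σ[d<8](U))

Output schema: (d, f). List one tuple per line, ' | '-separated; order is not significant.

Row counts bottom-up:
  U → 6
  σ[d<8](U) → 4
  γ[d; COUNT(*)→f](σ[d<8](U)) → 4

== RESULT ==
d | f
1 | 1
2 | 1
5 | 1
7 | 1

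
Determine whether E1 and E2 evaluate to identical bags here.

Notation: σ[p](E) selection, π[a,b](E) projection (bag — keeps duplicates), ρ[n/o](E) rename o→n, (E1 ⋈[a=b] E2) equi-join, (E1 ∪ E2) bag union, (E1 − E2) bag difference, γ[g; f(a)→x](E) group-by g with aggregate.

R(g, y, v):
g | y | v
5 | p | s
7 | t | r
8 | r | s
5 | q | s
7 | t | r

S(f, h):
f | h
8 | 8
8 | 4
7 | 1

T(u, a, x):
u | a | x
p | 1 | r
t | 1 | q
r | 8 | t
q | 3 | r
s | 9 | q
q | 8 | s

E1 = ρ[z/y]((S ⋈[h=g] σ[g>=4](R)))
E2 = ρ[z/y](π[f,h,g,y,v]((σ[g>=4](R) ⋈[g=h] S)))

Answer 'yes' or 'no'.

E1 subexpression sizes:
  S → 3
  R → 5
  σ[g>=4](R) → 5
  (S ⋈[h=g] σ[g>=4](R)) → 1
  ρ[z/y]((S ⋈[h=g] σ[g>=4](R))) → 1
E2 subexpression sizes:
  R → 5
  σ[g>=4](R) → 5
  S → 3
  (σ[g>=4](R) ⋈[g=h] S) → 1
  π[f,h,g,y,v]((σ[g>=4](R) ⋈[g=h] S)) → 1
  ρ[z/y](π[f,h,g,y,v]((σ[g>=4](R) ⋈[g=h] S))) → 1

E1 and E2 produce the same multiset:
f | h | g | z | v
8 | 8 | 8 | r | s

yes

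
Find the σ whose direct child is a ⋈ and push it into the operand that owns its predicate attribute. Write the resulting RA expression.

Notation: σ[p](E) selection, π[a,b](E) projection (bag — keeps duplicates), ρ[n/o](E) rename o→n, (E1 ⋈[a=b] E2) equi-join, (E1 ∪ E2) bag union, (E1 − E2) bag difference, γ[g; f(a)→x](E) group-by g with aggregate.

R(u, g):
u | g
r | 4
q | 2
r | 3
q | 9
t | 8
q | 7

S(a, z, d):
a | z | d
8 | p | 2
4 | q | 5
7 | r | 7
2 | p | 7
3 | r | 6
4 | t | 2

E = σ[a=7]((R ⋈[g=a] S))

σ filters on a, owned by the right side.
E' = (R ⋈[g=a] σ[a=7](S))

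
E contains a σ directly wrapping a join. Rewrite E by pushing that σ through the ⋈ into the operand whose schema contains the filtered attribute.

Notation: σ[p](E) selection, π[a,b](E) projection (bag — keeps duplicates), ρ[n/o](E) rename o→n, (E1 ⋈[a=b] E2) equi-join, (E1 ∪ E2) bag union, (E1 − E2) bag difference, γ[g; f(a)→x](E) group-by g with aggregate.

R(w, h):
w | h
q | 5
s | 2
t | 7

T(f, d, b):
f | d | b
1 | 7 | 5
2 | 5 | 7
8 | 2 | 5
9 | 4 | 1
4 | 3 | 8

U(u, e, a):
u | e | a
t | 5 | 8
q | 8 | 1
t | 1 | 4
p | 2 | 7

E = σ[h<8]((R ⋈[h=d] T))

σ filters on h, owned by the left side.
E' = (σ[h<8](R) ⋈[h=d] T)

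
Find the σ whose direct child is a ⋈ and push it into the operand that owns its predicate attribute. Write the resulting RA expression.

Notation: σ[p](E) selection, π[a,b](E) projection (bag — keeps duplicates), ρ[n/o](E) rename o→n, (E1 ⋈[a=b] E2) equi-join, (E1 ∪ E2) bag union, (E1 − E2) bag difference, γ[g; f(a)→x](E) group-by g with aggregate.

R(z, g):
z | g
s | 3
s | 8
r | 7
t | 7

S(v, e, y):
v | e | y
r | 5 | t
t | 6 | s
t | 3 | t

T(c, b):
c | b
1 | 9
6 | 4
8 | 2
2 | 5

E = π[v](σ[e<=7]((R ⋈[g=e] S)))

σ filters on e, owned by the right side.
E' = π[v]((R ⋈[g=e] σ[e<=7](S)))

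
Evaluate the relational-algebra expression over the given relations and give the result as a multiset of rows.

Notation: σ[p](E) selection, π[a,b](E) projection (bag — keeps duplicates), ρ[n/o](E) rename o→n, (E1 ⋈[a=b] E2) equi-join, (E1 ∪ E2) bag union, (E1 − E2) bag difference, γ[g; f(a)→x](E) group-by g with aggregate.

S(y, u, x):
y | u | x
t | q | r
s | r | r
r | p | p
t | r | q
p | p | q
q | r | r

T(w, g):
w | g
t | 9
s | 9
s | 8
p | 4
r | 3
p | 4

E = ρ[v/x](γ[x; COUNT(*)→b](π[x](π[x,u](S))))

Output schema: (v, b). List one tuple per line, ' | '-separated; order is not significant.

Per-node cardinality:
  S → 6
  π[x,u](S) → 6
  π[x](π[x,u](S)) → 6
  γ[x; COUNT(*)→b](π[x](π[x,u](S))) → 3
  ρ[v/x](γ[x; COUNT(*)→b](π[x](π[x,u](S)))) → 3

== RESULT ==
v | b
p | 1
q | 2
r | 3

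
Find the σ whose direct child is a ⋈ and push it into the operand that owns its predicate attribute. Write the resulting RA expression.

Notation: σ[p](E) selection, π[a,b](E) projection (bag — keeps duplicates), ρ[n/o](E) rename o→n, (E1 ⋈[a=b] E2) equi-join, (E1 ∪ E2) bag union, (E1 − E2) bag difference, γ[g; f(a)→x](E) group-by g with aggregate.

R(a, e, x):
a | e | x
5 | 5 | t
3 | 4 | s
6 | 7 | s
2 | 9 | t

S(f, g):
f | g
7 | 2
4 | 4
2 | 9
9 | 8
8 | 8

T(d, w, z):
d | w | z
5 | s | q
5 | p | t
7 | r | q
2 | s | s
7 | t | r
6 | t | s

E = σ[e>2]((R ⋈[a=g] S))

σ filters on e, owned by the left side.
E' = (σ[e>2](R) ⋈[a=g] S)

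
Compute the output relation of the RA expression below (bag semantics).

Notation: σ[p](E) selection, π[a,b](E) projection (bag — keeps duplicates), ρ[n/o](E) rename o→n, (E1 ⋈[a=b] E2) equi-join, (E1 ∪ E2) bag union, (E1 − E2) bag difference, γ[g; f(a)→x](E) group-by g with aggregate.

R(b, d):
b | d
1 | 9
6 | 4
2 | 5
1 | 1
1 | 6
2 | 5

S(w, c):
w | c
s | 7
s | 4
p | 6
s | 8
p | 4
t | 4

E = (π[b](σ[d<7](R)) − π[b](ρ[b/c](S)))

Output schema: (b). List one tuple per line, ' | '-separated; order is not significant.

Stepwise |·|:
  R → 6
  σ[d<7](R) → 5
  π[b](σ[d<7](R)) → 5
  S → 6
  ρ[b/c](S) → 6
  π[b](ρ[b/c](S)) → 6
  (π[b](σ[d<7](R)) − π[b](ρ[b/c](S))) → 4

== RESULT ==
b
1
1
2
2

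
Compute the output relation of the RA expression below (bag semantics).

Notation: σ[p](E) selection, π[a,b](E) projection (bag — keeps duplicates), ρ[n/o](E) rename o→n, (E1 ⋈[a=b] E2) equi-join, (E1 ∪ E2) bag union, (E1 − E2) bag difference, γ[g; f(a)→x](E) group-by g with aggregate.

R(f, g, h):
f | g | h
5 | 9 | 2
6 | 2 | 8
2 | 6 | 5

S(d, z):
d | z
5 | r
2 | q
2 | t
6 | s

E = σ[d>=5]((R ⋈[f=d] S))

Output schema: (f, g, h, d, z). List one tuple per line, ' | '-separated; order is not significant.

Per-node cardinality:
  R → 3
  S → 4
  (R ⋈[f=d] S) → 4
  σ[d>=5]((R ⋈[f=d] S)) → 2

== RESULT ==
f | g | h | d | z
5 | 9 | 2 | 5 | r
6 | 2 | 8 | 6 | s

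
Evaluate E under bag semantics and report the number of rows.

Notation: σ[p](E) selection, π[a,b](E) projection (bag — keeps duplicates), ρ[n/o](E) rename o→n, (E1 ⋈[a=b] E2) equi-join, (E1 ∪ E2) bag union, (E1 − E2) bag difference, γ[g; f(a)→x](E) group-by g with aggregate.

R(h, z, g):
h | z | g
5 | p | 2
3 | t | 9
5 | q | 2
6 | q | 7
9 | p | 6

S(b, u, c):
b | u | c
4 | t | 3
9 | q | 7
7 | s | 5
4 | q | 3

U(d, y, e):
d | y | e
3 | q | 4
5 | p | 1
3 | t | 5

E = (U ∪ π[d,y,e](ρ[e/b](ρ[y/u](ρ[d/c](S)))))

Per-node cardinality:
  U → 3
  S → 4
  ρ[d/c](S) → 4
  ρ[y/u](ρ[d/c](S)) → 4
  ρ[e/b](ρ[y/u](ρ[d/c](S))) → 4
  π[d,y,e](ρ[e/b](ρ[y/u](ρ[d/c](S)))) → 4
  (U ∪ π[d,y,e](ρ[e/b](ρ[y/u](ρ[d/c](S))))) → 7

|E| = 7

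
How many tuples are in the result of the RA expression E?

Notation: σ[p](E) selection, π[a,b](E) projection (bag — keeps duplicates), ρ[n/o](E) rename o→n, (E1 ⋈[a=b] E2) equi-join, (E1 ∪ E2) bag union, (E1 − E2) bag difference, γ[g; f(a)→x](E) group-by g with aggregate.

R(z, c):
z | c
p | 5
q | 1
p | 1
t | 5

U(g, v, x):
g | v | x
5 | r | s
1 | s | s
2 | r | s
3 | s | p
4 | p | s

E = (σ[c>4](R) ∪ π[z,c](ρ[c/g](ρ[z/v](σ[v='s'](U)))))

Row counts bottom-up:
  R → 4
  σ[c>4](R) → 2
  U → 5
  σ[v='s'](U) → 2
  ρ[z/v](σ[v='s'](U)) → 2
  ρ[c/g](ρ[z/v](σ[v='s'](U))) → 2
  π[z,c](ρ[c/g](ρ[z/v](σ[v='s'](U)))) → 2
  (σ[c>4](R) ∪ π[z,c](ρ[c/g](ρ[z/v](σ[v='s'](U))))) → 4

|E| = 4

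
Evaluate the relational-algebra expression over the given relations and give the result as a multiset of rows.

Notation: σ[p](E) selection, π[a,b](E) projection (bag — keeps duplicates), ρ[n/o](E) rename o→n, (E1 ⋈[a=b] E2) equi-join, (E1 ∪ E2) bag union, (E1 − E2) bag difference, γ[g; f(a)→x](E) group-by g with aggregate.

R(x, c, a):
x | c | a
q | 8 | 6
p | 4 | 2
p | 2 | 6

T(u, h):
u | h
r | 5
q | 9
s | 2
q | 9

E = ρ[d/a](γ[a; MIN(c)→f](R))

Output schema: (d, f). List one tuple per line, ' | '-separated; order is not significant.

Stepwise |·|:
  R → 3
  γ[a; MIN(c)→f](R) → 2
  ρ[d/a](γ[a; MIN(c)→f](R)) → 2

== RESULT ==
d | f
2 | 4
6 | 2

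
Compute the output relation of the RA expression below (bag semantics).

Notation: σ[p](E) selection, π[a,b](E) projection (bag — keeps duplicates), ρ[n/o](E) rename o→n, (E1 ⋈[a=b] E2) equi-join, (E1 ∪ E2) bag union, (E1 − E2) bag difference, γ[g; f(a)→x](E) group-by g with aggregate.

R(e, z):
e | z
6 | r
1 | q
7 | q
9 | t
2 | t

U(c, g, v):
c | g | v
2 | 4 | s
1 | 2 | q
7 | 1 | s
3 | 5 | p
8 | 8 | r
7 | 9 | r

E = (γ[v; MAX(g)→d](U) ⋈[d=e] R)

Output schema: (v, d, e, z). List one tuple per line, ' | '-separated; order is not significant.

Row counts bottom-up:
  U → 6
  γ[v; MAX(g)→d](U) → 4
  R → 5
  (γ[v; MAX(g)→d](U) ⋈[d=e] R) → 2

== RESULT ==
v | d | e | z
q | 2 | 2 | t
r | 9 | 9 | t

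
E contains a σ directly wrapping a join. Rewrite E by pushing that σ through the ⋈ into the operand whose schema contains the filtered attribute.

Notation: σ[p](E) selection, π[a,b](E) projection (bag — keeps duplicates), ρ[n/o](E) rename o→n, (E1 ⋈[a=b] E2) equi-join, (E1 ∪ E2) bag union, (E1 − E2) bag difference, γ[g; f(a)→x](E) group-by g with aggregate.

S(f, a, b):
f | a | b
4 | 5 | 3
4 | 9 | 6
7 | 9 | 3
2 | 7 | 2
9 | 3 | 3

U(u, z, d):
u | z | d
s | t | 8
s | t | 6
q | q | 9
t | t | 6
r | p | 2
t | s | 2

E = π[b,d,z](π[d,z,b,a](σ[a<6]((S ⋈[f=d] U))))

σ filters on a, owned by the left side.
E' = π[b,d,z](π[d,z,b,a]((σ[a<6](S) ⋈[f=d] U)))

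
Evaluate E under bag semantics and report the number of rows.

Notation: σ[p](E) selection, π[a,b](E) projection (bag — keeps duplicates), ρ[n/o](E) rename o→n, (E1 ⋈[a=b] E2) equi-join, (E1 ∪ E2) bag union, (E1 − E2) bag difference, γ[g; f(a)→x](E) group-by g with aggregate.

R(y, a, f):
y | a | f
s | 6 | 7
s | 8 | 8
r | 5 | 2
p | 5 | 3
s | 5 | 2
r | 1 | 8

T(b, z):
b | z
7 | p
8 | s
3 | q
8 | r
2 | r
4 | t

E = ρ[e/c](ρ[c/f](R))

Per-node cardinality:
  R → 6
  ρ[c/f](R) → 6
  ρ[e/c](ρ[c/f](R)) → 6

|E| = 6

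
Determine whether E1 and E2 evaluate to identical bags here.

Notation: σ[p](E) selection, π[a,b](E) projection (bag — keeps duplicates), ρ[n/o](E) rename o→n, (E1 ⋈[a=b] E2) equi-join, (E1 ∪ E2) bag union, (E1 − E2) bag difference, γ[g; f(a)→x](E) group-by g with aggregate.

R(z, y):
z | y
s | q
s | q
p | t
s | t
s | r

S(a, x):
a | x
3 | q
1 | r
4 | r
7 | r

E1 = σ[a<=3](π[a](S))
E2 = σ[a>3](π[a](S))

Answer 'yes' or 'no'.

E1 row counts bottom-up:
  S → 4
  π[a](S) → 4
  σ[a<=3](π[a](S)) → 2
E2 row counts bottom-up:
  S → 4
  π[a](S) → 4
  σ[a>3](π[a](S)) → 2

E1 result:
a
1
3
E2 result:
a
4
7
Witness: (1,) appears 1× in E1 but 0× in E2.

no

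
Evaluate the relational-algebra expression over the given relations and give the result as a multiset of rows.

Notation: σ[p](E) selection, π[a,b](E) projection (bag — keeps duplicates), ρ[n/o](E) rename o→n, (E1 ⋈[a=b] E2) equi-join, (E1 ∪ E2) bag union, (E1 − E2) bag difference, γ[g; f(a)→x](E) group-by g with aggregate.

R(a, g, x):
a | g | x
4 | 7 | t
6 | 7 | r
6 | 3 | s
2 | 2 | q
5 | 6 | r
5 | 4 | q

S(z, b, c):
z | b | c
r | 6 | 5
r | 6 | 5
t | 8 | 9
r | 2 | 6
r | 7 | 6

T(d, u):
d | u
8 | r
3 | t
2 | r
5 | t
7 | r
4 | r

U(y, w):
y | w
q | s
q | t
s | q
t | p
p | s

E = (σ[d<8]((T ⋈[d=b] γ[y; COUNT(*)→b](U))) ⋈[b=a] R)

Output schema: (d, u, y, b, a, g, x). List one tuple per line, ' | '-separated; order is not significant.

Per-node cardinality:
  T → 6
  U → 5
  γ[y; COUNT(*)→b](U) → 4
  (T ⋈[d=b] γ[y; COUNT(*)→b](U)) → 1
  σ[d<8]((T ⋈[d=b] γ[y; COUNT(*)→b](U))) → 1
  R → 6
  (σ[d<8]((T ⋈[d=b] γ[y; COUNT(*)→b](U))) ⋈[b=a] R) → 1

== RESULT ==
d | u | y | b | a | g | x
2 | r | q | 2 | 2 | 2 | q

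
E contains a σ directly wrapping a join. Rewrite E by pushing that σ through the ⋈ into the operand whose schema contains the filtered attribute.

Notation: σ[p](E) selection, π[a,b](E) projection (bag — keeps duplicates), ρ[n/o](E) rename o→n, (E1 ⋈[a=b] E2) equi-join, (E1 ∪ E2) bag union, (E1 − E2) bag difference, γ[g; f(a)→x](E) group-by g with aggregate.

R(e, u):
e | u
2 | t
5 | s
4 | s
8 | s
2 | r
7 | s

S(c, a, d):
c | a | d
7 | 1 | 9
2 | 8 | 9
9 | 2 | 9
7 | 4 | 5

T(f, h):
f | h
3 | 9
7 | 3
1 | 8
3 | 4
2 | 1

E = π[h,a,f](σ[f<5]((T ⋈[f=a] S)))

σ filters on f, owned by the left side.
E' = π[h,a,f]((σ[f<5](T) ⋈[f=a] S))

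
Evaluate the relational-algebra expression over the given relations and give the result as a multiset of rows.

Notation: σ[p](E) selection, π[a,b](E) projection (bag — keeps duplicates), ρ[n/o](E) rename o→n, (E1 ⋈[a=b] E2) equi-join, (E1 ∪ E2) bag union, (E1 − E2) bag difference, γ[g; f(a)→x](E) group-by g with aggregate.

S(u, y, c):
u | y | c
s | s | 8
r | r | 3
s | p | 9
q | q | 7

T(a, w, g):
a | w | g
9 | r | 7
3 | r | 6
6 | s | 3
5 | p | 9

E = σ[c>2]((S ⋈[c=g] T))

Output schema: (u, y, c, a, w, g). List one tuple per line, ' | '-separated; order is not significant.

Row counts bottom-up:
  S → 4
  T → 4
  (S ⋈[c=g] T) → 3
  σ[c>2]((S ⋈[c=g] T)) → 3

== RESULT ==
u | y | c | a | w | g
q | q | 7 | 9 | r | 7
r | r | 3 | 6 | s | 3
s | p | 9 | 5 | p | 9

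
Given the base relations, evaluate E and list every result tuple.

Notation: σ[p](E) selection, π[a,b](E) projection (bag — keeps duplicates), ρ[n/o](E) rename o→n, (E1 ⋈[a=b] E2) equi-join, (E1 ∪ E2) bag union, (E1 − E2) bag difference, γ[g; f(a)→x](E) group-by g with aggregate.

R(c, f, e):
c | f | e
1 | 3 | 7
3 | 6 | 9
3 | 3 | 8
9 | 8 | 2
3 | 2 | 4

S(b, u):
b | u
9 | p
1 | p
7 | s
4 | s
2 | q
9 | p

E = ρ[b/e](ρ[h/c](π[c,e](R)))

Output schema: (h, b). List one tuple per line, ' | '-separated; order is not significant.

Per-node cardinality:
  R → 5
  π[c,e](R) → 5
  ρ[h/c](π[c,e](R)) → 5
  ρ[b/e](ρ[h/c](π[c,e](R))) → 5

== RESULT ==
h | b
1 | 7
3 | 4
3 | 8
3 | 9
9 | 2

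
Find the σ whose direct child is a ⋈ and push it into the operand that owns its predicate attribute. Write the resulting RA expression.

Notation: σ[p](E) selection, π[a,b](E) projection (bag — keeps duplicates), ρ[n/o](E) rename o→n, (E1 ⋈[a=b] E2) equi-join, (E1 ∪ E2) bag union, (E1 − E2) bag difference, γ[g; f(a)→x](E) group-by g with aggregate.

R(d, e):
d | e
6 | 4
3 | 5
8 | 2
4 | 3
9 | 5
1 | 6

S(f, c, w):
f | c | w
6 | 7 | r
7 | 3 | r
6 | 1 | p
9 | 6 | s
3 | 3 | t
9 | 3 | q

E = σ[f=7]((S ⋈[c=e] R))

σ filters on f, owned by the left side.
E' = (σ[f=7](S) ⋈[c=e] R)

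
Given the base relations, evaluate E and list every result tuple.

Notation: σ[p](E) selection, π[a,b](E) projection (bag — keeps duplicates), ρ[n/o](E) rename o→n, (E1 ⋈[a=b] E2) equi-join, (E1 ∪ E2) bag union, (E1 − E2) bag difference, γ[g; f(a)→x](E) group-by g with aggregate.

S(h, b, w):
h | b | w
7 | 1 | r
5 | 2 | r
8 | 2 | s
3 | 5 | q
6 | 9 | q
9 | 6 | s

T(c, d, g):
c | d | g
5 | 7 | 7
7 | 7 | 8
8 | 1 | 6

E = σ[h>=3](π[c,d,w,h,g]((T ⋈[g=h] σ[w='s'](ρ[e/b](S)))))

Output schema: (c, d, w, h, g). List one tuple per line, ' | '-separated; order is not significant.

Subexpression sizes:
  T → 3
  S → 6
  ρ[e/b](S) → 6
  σ[w='s'](ρ[e/b](S)) → 2
  (T ⋈[g=h] σ[w='s'](ρ[e/b](S))) → 1
  π[c,d,w,h,g]((T ⋈[g=h] σ[w='s'](ρ[e/b](S)))) → 1
  σ[h>=3](π[c,d,w,h,g]((T ⋈[g=h] σ[w='s'](ρ[e/b](S))))) → 1

== RESULT ==
c | d | w | h | g
7 | 7 | s | 8 | 8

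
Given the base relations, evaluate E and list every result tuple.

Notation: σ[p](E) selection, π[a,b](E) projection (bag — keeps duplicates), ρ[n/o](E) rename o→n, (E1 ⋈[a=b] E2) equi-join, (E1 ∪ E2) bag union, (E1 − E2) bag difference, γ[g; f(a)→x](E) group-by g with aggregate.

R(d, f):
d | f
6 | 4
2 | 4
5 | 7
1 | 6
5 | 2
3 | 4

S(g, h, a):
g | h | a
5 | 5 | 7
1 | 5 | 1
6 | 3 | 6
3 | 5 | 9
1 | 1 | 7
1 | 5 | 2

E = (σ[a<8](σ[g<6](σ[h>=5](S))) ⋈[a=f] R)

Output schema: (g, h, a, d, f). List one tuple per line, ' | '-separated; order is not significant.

Stepwise |·|:
  S → 6
  σ[h>=5](S) → 4
  σ[g<6](σ[h>=5](S)) → 4
  σ[a<8](σ[g<6](σ[h>=5](S))) → 3
  R → 6
  (σ[a<8](σ[g<6](σ[h>=5](S))) ⋈[a=f] R) → 2

== RESULT ==
g | h | a | d | f
1 | 5 | 2 | 5 | 2
5 | 5 | 7 | 5 | 7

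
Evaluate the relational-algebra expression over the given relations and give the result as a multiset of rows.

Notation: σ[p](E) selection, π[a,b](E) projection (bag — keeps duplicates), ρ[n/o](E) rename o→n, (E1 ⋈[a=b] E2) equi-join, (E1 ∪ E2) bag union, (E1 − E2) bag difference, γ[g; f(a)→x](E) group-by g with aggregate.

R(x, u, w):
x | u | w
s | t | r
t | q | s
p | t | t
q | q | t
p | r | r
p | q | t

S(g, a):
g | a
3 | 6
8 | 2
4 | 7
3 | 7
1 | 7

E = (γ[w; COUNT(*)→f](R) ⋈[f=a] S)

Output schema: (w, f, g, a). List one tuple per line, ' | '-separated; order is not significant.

Subexpression sizes:
  R → 6
  γ[w; COUNT(*)→f](R) → 3
  S → 5
  (γ[w; COUNT(*)→f](R) ⋈[f=a] S) → 1

== RESULT ==
w | f | g | a
r | 2 | 8 | 2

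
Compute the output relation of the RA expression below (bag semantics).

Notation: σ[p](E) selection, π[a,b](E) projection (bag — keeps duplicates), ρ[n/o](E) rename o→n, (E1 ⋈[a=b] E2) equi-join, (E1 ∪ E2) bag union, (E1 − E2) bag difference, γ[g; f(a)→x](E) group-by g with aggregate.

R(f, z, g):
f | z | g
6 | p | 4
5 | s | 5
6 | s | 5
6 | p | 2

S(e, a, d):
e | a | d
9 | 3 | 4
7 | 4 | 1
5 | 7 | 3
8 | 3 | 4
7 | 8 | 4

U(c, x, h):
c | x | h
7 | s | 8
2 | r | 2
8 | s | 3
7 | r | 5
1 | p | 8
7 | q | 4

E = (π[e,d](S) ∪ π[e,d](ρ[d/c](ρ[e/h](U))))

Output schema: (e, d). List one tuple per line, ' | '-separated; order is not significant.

Row counts bottom-up:
  S → 5
  π[e,d](S) → 5
  U → 6
  ρ[e/h](U) → 6
  ρ[d/c](ρ[e/h](U)) → 6
  π[e,d](ρ[d/c](ρ[e/h](U))) → 6
  (π[e,d](S) ∪ π[e,d](ρ[d/c](ρ[e/h](U)))) → 11

== RESULT ==
e | d
2 | 2
3 | 8
4 | 7
5 | 3
5 | 7
7 | 1
7 | 4
8 | 1
8 | 4
8 | 7
9 | 4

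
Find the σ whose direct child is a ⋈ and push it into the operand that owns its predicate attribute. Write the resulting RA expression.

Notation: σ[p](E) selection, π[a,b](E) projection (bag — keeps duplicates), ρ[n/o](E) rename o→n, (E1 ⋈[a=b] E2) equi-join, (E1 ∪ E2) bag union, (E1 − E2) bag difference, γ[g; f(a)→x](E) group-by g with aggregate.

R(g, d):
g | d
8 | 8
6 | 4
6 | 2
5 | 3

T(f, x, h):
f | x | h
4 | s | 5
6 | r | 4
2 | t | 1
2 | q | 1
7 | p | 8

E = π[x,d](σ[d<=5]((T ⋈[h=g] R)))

σ filters on d, owned by the right side.
E' = π[x,d]((T ⋈[h=g] σ[d<=5](R)))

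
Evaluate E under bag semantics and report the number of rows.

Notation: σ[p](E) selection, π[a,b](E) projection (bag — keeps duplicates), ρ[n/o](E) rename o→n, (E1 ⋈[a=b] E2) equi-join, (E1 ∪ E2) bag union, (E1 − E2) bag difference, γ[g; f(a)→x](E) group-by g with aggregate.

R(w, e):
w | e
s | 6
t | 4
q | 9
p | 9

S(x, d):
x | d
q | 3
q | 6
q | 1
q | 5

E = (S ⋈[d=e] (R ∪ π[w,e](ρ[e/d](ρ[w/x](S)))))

Subexpression sizes:
  S → 4
  R → 4
  S → 4
  ρ[w/x](S) → 4
  ρ[e/d](ρ[w/x](S)) → 4
  π[w,e](ρ[e/d](ρ[w/x](S))) → 4
  (R ∪ π[w,e](ρ[e/d](ρ[w/x](S)))) → 8
  (S ⋈[d=e] (R ∪ π[w,e](ρ[e/d](ρ[w/x](S))))) → 5

|E| = 5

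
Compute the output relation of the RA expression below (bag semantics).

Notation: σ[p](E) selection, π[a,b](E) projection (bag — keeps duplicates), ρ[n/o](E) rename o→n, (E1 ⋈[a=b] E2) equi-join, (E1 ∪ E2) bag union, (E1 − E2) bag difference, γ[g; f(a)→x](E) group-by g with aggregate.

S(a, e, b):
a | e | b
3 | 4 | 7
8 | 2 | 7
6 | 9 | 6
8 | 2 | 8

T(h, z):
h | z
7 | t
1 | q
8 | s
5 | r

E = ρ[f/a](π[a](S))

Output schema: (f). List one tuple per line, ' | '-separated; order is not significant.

Stepwise |·|:
  S → 4
  π[a](S) → 4
  ρ[f/a](π[a](S)) → 4

== RESULT ==
f
3
6
8
8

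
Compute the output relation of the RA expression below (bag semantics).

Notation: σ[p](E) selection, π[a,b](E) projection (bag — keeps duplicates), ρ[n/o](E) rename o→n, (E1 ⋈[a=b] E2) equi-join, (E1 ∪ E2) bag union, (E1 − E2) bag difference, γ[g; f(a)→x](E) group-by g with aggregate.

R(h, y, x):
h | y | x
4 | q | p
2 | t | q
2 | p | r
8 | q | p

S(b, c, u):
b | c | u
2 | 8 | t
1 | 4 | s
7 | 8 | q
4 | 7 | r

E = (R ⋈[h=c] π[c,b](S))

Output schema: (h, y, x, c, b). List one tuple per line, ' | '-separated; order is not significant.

Per-node cardinality:
  R → 4
  S → 4
  π[c,b](S) → 4
  (R ⋈[h=c] π[c,b](S)) → 3

== RESULT ==
h | y | x | c | b
4 | q | p | 4 | 1
8 | q | p | 8 | 2
8 | q | p | 8 | 7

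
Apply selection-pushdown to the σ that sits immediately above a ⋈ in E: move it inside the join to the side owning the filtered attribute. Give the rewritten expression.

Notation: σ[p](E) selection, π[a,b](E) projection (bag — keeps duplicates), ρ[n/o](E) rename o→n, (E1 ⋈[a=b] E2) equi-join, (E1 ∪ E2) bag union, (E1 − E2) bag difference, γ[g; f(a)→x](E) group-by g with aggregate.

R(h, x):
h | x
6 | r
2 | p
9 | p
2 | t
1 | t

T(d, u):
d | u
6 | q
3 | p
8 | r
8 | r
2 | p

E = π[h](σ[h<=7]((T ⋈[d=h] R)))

σ filters on h, owned by the right side.
E' = π[h]((T ⋈[d=h] σ[h<=7](R)))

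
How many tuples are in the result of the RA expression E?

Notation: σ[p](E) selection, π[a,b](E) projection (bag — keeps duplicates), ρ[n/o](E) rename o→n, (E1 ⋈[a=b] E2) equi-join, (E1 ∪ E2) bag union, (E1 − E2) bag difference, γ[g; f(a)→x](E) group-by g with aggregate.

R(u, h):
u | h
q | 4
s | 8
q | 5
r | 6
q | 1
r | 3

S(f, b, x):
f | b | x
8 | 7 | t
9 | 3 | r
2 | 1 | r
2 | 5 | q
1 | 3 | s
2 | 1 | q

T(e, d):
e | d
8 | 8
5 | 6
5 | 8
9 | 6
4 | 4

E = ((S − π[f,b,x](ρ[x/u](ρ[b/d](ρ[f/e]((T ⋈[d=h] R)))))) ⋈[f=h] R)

Subexpression sizes:
  S → 6
  T → 5
  R → 6
  (T ⋈[d=h] R) → 5
  ρ[f/e]((T ⋈[d=h] R)) → 5
  ρ[b/d](ρ[f/e]((T ⋈[d=h] R))) → 5
  ρ[x/u](ρ[b/d](ρ[f/e]((T ⋈[d=h] R)))) → 5
  π[f,b,x](ρ[x/u](ρ[b/d](ρ[f/e]((T ⋈[d=h] R))))) → 5
  (S − π[f,b,x](ρ[x/u](ρ[b/d](ρ[f/e]((T ⋈[d=h] R)))))) → 6
  R → 6
  ((S − π[f,b,x](ρ[x/u](ρ[b/d](ρ[f/e]((T ⋈[d=h] R)))))) ⋈[f=h] R) → 2

|E| = 2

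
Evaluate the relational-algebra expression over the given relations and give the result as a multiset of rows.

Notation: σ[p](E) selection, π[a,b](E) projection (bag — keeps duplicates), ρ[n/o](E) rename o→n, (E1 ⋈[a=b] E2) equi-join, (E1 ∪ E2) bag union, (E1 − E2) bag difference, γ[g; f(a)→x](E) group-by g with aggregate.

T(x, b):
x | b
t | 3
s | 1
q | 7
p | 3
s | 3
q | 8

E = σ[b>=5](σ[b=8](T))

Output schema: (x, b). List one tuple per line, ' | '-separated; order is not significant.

Subexpression sizes:
  T → 6
  σ[b=8](T) → 1
  σ[b>=5](σ[b=8](T)) → 1

== RESULT ==
x | b
q | 8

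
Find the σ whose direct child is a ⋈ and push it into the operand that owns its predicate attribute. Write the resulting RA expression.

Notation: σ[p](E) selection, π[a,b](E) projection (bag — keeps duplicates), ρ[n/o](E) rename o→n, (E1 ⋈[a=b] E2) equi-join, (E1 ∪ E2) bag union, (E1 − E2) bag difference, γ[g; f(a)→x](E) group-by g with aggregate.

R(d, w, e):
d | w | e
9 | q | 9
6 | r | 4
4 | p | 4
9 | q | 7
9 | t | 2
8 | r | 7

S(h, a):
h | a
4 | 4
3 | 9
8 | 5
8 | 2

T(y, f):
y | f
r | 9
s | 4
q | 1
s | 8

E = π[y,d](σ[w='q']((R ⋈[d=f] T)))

σ filters on w, owned by the left side.
E' = π[y,d]((σ[w='q'](R) ⋈[d=f] T))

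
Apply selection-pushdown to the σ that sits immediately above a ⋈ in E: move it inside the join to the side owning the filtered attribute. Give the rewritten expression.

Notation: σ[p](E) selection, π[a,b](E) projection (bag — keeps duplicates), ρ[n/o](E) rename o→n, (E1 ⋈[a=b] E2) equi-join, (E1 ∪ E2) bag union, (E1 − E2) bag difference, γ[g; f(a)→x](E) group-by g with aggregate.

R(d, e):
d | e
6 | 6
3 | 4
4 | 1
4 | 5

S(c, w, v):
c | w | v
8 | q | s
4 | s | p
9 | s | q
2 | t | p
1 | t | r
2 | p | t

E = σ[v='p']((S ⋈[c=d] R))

σ filters on v, owned by the left side.
E' = (σ[v='p'](S) ⋈[c=d] R)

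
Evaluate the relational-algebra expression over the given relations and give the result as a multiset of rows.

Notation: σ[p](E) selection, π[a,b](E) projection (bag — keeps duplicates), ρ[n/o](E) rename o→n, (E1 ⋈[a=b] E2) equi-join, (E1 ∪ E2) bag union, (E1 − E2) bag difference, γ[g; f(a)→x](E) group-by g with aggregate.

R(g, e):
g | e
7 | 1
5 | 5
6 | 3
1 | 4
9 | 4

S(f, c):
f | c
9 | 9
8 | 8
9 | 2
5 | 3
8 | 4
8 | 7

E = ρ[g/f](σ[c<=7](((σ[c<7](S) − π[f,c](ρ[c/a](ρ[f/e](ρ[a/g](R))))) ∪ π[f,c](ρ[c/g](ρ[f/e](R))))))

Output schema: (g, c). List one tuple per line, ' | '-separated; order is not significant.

Row counts bottom-up:
  S → 6
  σ[c<7](S) → 3
  R → 5
  ρ[a/g](R) → 5
  ρ[f/e](ρ[a/g](R)) → 5
  ρ[c/a](ρ[f/e](ρ[a/g](R))) → 5
  π[f,c](ρ[c/a](ρ[f/e](ρ[a/g](R)))) → 5
  (σ[c<7](S) − π[f,c](ρ[c/a](ρ[f/e](ρ[a/g](R))))) → 3
  R → 5
  ρ[f/e](R) → 5
  ρ[c/g](ρ[f/e](R)) → 5
  π[f,c](ρ[c/g](ρ[f/e](R))) → 5
  ((σ[c<7](S) − π[f,c](ρ[c/a](ρ[f/e](ρ[a/g](R))))) ∪ π[f,c](ρ[c/g](ρ[f/e](R)))) → 8
  σ[c<=7](((σ[c<7](S) − π[f,c](ρ[c/a](ρ[f/e](ρ[a/g](R))))) ∪ π[f,c](ρ[c/g](ρ[f/e](R))))) → 7
  ρ[g/f](σ[c<=7](((σ[c<7](S) − π[f,c](ρ[c/a](ρ[f/e](ρ[a/g](R))))) ∪ π[f,c](ρ[c/g](ρ[f/e](R)))))) → 7

== RESULT ==
g | c
1 | 7
3 | 6
4 | 1
5 | 3
5 | 5
8 | 4
9 | 2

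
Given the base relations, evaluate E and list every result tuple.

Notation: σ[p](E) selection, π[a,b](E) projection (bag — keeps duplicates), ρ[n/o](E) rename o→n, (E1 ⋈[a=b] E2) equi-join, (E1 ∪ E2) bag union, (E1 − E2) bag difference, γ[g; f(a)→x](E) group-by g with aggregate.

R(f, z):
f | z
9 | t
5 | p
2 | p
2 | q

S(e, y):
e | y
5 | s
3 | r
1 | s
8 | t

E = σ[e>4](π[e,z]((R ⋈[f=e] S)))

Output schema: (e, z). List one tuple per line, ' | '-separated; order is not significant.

Row counts bottom-up:
  R → 4
  S → 4
  (R ⋈[f=e] S) → 1
  π[e,z]((R ⋈[f=e] S)) → 1
  σ[e>4](π[e,z]((R ⋈[f=e] S))) → 1

== RESULT ==
e | z
5 | p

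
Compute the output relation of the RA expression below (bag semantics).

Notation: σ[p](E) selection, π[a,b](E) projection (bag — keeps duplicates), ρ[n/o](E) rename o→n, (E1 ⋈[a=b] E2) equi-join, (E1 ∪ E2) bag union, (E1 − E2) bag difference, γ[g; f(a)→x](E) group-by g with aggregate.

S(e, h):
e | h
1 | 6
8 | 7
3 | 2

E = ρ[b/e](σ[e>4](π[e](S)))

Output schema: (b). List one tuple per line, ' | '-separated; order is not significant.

Subexpression sizes:
  S → 3
  π[e](S) → 3
  σ[e>4](π[e](S)) → 1
  ρ[b/e](σ[e>4](π[e](S))) → 1

== RESULT ==
b
8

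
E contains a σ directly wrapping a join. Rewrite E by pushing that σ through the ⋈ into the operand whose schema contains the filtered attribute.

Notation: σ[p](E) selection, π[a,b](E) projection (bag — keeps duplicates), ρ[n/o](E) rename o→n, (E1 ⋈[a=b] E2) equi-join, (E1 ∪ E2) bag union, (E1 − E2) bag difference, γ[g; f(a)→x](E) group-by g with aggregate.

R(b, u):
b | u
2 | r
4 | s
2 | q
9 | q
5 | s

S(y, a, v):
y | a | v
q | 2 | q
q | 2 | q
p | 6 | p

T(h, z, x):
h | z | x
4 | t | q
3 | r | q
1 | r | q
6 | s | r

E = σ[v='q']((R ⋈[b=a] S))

σ filters on v, owned by the right side.
E' = (R ⋈[b=a] σ[v='q'](S))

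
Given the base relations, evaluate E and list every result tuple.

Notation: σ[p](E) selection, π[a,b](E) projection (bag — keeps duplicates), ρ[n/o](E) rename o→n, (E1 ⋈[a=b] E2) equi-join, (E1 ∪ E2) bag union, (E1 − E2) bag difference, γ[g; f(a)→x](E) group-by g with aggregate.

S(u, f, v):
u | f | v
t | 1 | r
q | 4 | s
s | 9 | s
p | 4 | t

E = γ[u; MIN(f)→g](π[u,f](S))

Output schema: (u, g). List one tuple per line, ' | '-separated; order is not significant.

Row counts bottom-up:
  S → 4
  π[u,f](S) → 4
  γ[u; MIN(f)→g](π[u,f](S)) → 4

== RESULT ==
u | g
p | 4
q | 4
s | 9
t | 1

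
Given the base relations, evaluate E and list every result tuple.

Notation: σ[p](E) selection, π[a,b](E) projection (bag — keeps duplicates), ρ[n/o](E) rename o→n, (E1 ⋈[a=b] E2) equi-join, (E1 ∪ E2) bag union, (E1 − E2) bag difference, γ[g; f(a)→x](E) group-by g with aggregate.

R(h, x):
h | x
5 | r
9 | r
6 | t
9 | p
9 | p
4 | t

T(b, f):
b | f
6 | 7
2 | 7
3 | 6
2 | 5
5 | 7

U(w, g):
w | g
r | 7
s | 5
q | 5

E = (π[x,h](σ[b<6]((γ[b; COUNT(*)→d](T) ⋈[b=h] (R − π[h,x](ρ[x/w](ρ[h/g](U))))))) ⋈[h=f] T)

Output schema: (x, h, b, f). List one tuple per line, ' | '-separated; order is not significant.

Per-node cardinality:
  T → 5
  γ[b; COUNT(*)→d](T) → 4
  R → 6
  U → 3
  ρ[h/g](U) → 3
  ρ[x/w](ρ[h/g](U)) → 3
  π[h,x](ρ[x/w](ρ[h/g](U))) → 3
  (R − π[h,x](ρ[x/w](ρ[h/g](U)))) → 6
  (γ[b; COUNT(*)→d](T) ⋈[b=h] (R − π[h,x](ρ[x/w](ρ[h/g](U))))) → 2
  σ[b<6]((γ[b; COUNT(*)→d](T) ⋈[b=h] (R − π[h,x](ρ[x/w](ρ[h/g](U)))))) → 1
  π[x,h](σ[b<6]((γ[b; COUNT(*)→d](T) ⋈[b=h] (R − π[h,x](ρ[x/w](ρ[h/g](U))))))) → 1
  T → 5
  (π[x,h](σ[b<6]((γ[b; COUNT(*)→d](T) ⋈[b=h] (R − π[h,x](ρ[x/w](ρ[h/g](U))))))) ⋈[h=f] T) → 1

== RESULT ==
x | h | b | f
r | 5 | 2 | 5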